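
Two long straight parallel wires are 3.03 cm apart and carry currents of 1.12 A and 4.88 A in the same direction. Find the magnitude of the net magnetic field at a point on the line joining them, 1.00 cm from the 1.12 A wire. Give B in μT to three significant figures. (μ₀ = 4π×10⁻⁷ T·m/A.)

Each long wire gives B = μ₀I/(2πd). Distances are d₁ = 0.01 m and d₂ = 0.0203 m.
B₁ = 2.24×10⁻⁵ T, B₂ = 4.81×10⁻⁵ T.
Between parallel currents the two contributions point in opposite directions, so they subtract. B = |B₁ − B₂| = |2.24×10⁻⁵ − 4.81×10⁻⁵| = 2.57×10⁻⁵ T.

B ≈ 25.7 μT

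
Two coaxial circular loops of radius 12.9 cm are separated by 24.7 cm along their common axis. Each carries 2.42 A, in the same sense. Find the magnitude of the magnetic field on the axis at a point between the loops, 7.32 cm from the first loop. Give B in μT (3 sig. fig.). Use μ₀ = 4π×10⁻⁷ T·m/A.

B ≈ 10.3 μT

Each loop contributes B = μ₀IR²/[2(R²+z²)^(3/2)] on the axis, with z measured from that loop.
Loop 1 (z = 0.0732 m): B₁ = 7.75×10⁻⁶ T. Loop 2 (z = 0.1738 m): B₂ = 2.50×10⁻⁶ T.
The fields add: B = B₁ + B₂ = 1.03×10⁻⁵ T.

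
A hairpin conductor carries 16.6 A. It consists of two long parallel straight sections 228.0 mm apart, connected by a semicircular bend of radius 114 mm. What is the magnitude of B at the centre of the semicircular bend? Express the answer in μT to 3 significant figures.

The semicircular arc contributes B_arc = μ₀I·π/(4πR) = μ₀I/(4R) = 4.57×10⁻⁵ T.
Each semi-infinite lead is at perpendicular distance R = 0.114 m from the centre, with the perpendicular foot at its near end, so it contributes μ₀I/(4πR); both point the same way, together 2.91×10⁻⁵ T.
Arc and leads all point the same direction: B = 4.57×10⁻⁵ + 2.91×10⁻⁵ = 7.49×10⁻⁵ T.

B ≈ 74.9 μT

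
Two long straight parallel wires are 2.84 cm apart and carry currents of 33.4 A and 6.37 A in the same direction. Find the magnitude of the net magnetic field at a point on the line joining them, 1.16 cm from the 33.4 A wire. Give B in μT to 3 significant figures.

B ≈ 500 μT

Each long wire gives B = μ₀I/(2πd). Distances are d₁ = 0.0116 m and d₂ = 0.0168 m.
B₁ = 5.76×10⁻⁴ T, B₂ = 7.58×10⁻⁵ T.
Between parallel currents the two contributions point in opposite directions, so they subtract. B = |B₁ − B₂| = |5.76×10⁻⁴ − 7.58×10⁻⁵| = 5.00×10⁻⁴ T.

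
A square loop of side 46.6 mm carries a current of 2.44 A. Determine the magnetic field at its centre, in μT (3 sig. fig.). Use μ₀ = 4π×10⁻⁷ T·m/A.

B ≈ 59.2 μT

Each side is a finite straight segment at perpendicular distance d = a/(2 tan(π/4)) = 0.0233 m from the centre, with end-angles ±π/4.
One side contributes B₁ = (μ₀I/4πd)·2 sin(π/4) = 1.48×10⁻⁵ T.
All 4 sides add in the same direction: B = 4 × 1.48×10⁻⁵ = 5.92×10⁻⁵ T.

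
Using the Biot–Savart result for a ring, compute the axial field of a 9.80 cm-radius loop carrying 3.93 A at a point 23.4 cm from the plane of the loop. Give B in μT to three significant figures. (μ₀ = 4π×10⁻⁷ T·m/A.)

On the axis of a circular loop, B = μ₀IR² / [2(R²+z²)^(3/2)].
R² + z² = (0.098)² + (0.234)² = 0.06436 m², and (R²+z²)^(3/2) = 1.63×10⁻² m³.
B = (4π×10⁻⁷ × 3.93 × 0.009604) / (2 × 1.63×10⁻²) = 1.45×10⁻⁶ T.

B ≈ 1.45 μT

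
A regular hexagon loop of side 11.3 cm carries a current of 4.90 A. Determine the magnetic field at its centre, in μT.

B ≈ 30.0 μT

Each side is a finite straight segment at perpendicular distance d = a/(2 tan(π/6)) = 0.09786 m from the centre, with end-angles ±π/6.
One side contributes B₁ = (μ₀I/4πd)·2 sin(π/6) = 5.01×10⁻⁶ T.
All 6 sides add in the same direction: B = 6 × 5.01×10⁻⁶ = 3.00×10⁻⁵ T.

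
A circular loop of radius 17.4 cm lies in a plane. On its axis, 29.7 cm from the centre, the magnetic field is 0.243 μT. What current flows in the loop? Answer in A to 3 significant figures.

On the axis of a loop, B = μ₀IR²/[2(R²+z²)^(3/2)], so I = 2B(R²+z²)^(3/2)/(μ₀R²).
R² + z² = 0.03028 + 0.08821 = 0.1185 m²; raised to 3/2 gives 4.08×10⁻² m³.
I = 2 × 2.43×10⁻⁷ × 4.08×10⁻² / (1.26×10⁻⁶ × 0.03028) = 0.521 A.

I ≈ 0.521 A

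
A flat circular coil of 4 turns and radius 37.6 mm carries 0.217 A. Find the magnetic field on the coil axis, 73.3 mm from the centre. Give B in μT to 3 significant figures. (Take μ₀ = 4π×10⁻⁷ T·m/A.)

For an N-turn flat coil, B = Nμ₀IR²/[2(R²+z²)^(3/2)] with R = 0.0376 m, z = 0.0733 m.
B = 4 × 3.45×10⁻⁷ T = 1.38×10⁻⁶ T.

B ≈ 1.38 μT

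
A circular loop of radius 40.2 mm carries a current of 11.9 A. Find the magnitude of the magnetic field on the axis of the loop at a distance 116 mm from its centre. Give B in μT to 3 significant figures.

On the axis of a circular loop, B = μ₀IR² / [2(R²+z²)^(3/2)].
R² + z² = (0.0402)² + (0.116)² = 0.01507 m², and (R²+z²)^(3/2) = 1.85×10⁻³ m³.
B = (4π×10⁻⁷ × 11.9 × 0.001616) / (2 × 1.85×10⁻³) = 6.53×10⁻⁶ T.

B ≈ 6.53 μT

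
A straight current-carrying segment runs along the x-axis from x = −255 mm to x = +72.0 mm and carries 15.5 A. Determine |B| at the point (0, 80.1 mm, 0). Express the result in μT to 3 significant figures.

For a finite straight segment, B = (μ₀I/4πd)(sinθ₁ + sinθ₂), where θ₁, θ₂ are the angles from the perpendicular to each end.
The perpendicular distance is d = 0.0801 m; the end-offsets along the wire are a = 0.255 m and b = 0.072 m.
sinθ₁ = 0.255/√(0.255²+0.0801²) = 0.9540; sinθ₂ = 0.072/√(0.072²+0.0801²) = 0.6685.
B = (4π×10⁻⁷ × 15.5) / (4π × 0.0801) × (0.9540 + 0.6685) = 3.14×10⁻⁵ T.

B ≈ 31.4 μT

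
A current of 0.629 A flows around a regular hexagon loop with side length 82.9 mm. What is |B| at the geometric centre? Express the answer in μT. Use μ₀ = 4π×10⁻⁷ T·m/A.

Each side is a finite straight segment at perpendicular distance d = a/(2 tan(π/6)) = 0.07179 m from the centre, with end-angles ±π/6.
One side contributes B₁ = (μ₀I/4πd)·2 sin(π/6) = 8.76×10⁻⁷ T.
All 6 sides add in the same direction: B = 6 × 8.76×10⁻⁷ = 5.26×10⁻⁶ T.

B ≈ 5.26 μT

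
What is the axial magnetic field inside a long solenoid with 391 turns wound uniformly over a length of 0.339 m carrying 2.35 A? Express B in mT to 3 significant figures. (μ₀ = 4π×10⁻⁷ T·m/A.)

Inside a long solenoid, B = μ₀nI with n = 1153 turns/m.
B = 4π×10⁻⁷ × 1153 × 2.35 = 3.41×10⁻³ T.

B ≈ 3.41 mT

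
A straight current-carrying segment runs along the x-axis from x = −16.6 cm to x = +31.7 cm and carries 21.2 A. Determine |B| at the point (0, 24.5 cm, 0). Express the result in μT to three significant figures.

B ≈ 11.7 μT

For a finite straight segment, B = (μ₀I/4πd)(sinθ₁ + sinθ₂), where θ₁, θ₂ are the angles from the perpendicular to each end.
The perpendicular distance is d = 0.245 m; the end-offsets along the wire are a = 0.166 m and b = 0.317 m.
sinθ₁ = 0.166/√(0.166²+0.245²) = 0.5609; sinθ₂ = 0.317/√(0.317²+0.245²) = 0.7912.
B = (4π×10⁻⁷ × 21.2) / (4π × 0.245) × (0.5609 + 0.7912) = 1.17×10⁻⁵ T.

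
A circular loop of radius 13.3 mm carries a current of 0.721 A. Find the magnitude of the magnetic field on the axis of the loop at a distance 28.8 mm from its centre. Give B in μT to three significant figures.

B ≈ 2.51 μT

On the axis of a circular loop, B = μ₀IR² / [2(R²+z²)^(3/2)].
R² + z² = (0.0133)² + (0.0288)² = 0.001006 m², and (R²+z²)^(3/2) = 3.19×10⁻⁵ m³.
B = (4π×10⁻⁷ × 0.721 × 0.0001769) / (2 × 3.19×10⁻⁵) = 2.51×10⁻⁶ T.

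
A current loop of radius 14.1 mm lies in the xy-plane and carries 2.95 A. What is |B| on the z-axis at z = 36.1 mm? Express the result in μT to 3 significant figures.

On the axis of a circular loop, B = μ₀IR² / [2(R²+z²)^(3/2)].
R² + z² = (0.0141)² + (0.0361)² = 0.001502 m², and (R²+z²)^(3/2) = 5.82×10⁻⁵ m³.
B = (4π×10⁻⁷ × 2.95 × 0.0001988) / (2 × 5.82×10⁻⁵) = 6.33×10⁻⁶ T.

B ≈ 6.33 μT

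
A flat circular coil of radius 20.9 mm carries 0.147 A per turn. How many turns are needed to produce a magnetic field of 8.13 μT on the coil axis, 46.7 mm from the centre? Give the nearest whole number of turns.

For an N-turn coil, B = Nμ₀IR²/[2(R²+z²)^(3/2)]. A single turn gives B₁ = 3.01×10⁻⁷ T with R = 0.0209 m, z = 0.0467 m.
N = B/B₁ = 8.13×10⁻⁶ / 3.01×10⁻⁷ = 26.99.

N = 27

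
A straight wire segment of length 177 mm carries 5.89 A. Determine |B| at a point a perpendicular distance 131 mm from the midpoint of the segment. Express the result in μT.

B ≈ 5.03 μT

For a finite straight segment, B = (μ₀I/4πd)(sinθ₁ + sinθ₂), where θ₁, θ₂ are the angles from the perpendicular to each end.
The perpendicular from the point meets the wire at its midpoint, so each end is L/2 = 0.0885 m away along the wire.
sinθ₁ = 0.0885/√(0.0885²+0.131²) = 0.5598; sinθ₂ = 0.0885/√(0.0885²+0.131²) = 0.5598.
B = (4π×10⁻⁷ × 5.89) / (4π × 0.131) × (0.5598 + 0.5598) = 5.03×10⁻⁶ T.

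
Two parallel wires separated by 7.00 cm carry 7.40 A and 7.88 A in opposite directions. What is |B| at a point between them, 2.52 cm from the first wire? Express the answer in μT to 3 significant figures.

B ≈ 93.9 μT

Each long wire gives B = μ₀I/(2πd). Distances are d₁ = 0.0252 m and d₂ = 0.0448 m.
B₁ = 5.87×10⁻⁵ T, B₂ = 3.52×10⁻⁵ T.
Between antiparallel currents both contributions point the same way, so they add. B = B₁ + B₂ = 5.87×10⁻⁵ + 3.52×10⁻⁵ = 9.39×10⁻⁵ T.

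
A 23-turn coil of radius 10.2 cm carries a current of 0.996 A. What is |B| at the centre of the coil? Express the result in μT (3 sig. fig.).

B ≈ 141 μT

For an N-turn flat coil, B = Nμ₀I/(2R) with R = 0.102 m.
B = 23 × 6.14×10⁻⁶ T = 1.41×10⁻⁴ T.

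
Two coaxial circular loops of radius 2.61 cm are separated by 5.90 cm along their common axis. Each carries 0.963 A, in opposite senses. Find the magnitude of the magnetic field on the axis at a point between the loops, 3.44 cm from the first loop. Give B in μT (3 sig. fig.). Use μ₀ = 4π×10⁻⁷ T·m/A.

B ≈ 3.81 μT

Each loop contributes B = μ₀IR²/[2(R²+z²)^(3/2)] on the axis, with z measured from that loop.
Loop 1 (z = 0.0344 m): B₁ = 5.12×10⁻⁶ T. Loop 2 (z = 0.0246 m): B₂ = 8.93×10⁻⁶ T.
The fields oppose: B = |B₁ − B₂| = 3.81×10⁻⁶ T.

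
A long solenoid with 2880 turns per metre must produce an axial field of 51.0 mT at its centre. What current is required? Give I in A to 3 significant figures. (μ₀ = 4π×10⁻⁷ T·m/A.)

I ≈ 14.1 A

Inside a long solenoid B = μ₀nI with n = 2880 m⁻¹, so I = B/(μ₀n).
I = 5.10×10⁻² / (4π×10⁻⁷ × 2880) = 14.1 A.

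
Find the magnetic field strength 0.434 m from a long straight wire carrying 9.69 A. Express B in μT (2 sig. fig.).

B ≈ 4.5 μT

For an infinitely long straight wire, B = μ₀I/(2πd).
B = (4π×10⁻⁷ × 9.69) / (2π × 0.434) = 4.47×10⁻⁶ T.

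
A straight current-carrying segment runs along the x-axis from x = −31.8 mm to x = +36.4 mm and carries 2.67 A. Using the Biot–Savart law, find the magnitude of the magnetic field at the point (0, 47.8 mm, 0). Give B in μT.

B ≈ 6.48 μT

For a finite straight segment, B = (μ₀I/4πd)(sinθ₁ + sinθ₂), where θ₁, θ₂ are the angles from the perpendicular to each end.
The perpendicular distance is d = 0.0478 m; the end-offsets along the wire are a = 0.0318 m and b = 0.0364 m.
sinθ₁ = 0.0318/√(0.0318²+0.0478²) = 0.5539; sinθ₂ = 0.0364/√(0.0364²+0.0478²) = 0.6058.
B = (4π×10⁻⁷ × 2.67) / (4π × 0.0478) × (0.5539 + 0.6058) = 6.48×10⁻⁶ T.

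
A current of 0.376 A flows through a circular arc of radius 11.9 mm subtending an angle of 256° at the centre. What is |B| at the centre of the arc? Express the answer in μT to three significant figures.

B ≈ 14.1 μT

The Biot–Savart field of a circular arc at its centre is B = μ₀Iφ/(4πR), with φ = 4.468 rad.
B = (4π×10⁻⁷ × 0.376 × 4.468) / (4π × 0.0119) = 1.41×10⁻⁵ T.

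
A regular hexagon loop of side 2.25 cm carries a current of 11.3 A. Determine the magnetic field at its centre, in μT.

Each side is a finite straight segment at perpendicular distance d = a/(2 tan(π/6)) = 0.01949 m from the centre, with end-angles ±π/6.
One side contributes B₁ = (μ₀I/4πd)·2 sin(π/6) = 5.80×10⁻⁵ T.
All 6 sides add in the same direction: B = 6 × 5.80×10⁻⁵ = 3.48×10⁻⁴ T.

B ≈ 348 μT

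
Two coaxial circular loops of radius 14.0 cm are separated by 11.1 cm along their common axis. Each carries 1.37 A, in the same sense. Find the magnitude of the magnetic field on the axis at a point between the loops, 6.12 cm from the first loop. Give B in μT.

B ≈ 9.87 μT

Each loop contributes B = μ₀IR²/[2(R²+z²)^(3/2)] on the axis, with z measured from that loop.
Loop 1 (z = 0.0612 m): B₁ = 4.73×10⁻⁶ T. Loop 2 (z = 0.0498 m): B₂ = 5.14×10⁻⁶ T.
The fields add: B = B₁ + B₂ = 9.87×10⁻⁶ T.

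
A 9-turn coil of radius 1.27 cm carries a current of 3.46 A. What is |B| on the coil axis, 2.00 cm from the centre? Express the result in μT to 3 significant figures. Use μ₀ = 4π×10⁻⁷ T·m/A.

For an N-turn flat coil, B = Nμ₀IR²/[2(R²+z²)^(3/2)] with R = 0.0127 m, z = 0.02 m.
B = 9 × 2.64×10⁻⁵ T = 2.37×10⁻⁴ T.

B ≈ 237 μT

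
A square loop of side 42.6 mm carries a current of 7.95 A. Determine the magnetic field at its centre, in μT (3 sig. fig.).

B ≈ 211 μT

Each side is a finite straight segment at perpendicular distance d = a/(2 tan(π/4)) = 0.0213 m from the centre, with end-angles ±π/4.
One side contributes B₁ = (μ₀I/4πd)·2 sin(π/4) = 5.28×10⁻⁵ T.
All 4 sides add in the same direction: B = 4 × 5.28×10⁻⁵ = 2.11×10⁻⁴ T.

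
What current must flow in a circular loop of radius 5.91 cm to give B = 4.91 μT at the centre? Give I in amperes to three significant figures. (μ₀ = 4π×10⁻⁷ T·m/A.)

At the centre of a circular loop B = μ₀I/(2R), so I = 2RB/μ₀.
With R = 0.0591 m, I = 2 × 0.0591 × 4.91×10⁻⁶ / (4π×10⁻⁷) = 0.462 A.

I ≈ 0.462 A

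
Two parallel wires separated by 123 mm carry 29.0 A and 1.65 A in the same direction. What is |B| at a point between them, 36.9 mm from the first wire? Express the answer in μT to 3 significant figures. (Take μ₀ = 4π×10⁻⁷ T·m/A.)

B ≈ 153 μT

Each long wire gives B = μ₀I/(2πd). Distances are d₁ = 0.0369 m and d₂ = 0.0861 m.
B₁ = 1.57×10⁻⁴ T, B₂ = 3.83×10⁻⁶ T.
Between parallel currents the two contributions point in opposite directions, so they subtract. B = |B₁ − B₂| = |1.57×10⁻⁴ − 3.83×10⁻⁶| = 1.53×10⁻⁴ T.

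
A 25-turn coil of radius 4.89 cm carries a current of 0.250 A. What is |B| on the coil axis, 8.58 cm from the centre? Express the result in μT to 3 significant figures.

For an N-turn flat coil, B = Nμ₀IR²/[2(R²+z²)^(3/2)] with R = 0.0489 m, z = 0.0858 m.
B = 25 × 3.90×10⁻⁷ T = 9.75×10⁻⁶ T.

B ≈ 9.75 μT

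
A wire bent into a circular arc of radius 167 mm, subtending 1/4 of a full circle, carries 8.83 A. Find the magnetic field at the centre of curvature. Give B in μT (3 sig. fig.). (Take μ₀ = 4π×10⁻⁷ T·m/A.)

The Biot–Savart field of a circular arc at its centre is B = μ₀Iφ/(4πR), with φ = 1.571 rad.
B = (4π×10⁻⁷ × 8.83 × 1.571) / (4π × 0.167) = 8.31×10⁻⁶ T.

B ≈ 8.31 μT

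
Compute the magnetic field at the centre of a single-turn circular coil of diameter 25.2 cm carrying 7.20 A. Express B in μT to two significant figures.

At the centre of a circular loop the Biot–Savart law gives B = μ₀I/(2R) (so R = 0.126 m).
B = (4π×10⁻⁷ × 7.20) / (2 × 0.126) = 3.59×10⁻⁵ T.

B ≈ 36 μT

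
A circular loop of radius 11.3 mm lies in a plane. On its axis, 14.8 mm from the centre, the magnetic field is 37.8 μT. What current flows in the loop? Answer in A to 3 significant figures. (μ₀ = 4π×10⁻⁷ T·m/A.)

On the axis of a loop, B = μ₀IR²/[2(R²+z²)^(3/2)], so I = 2B(R²+z²)^(3/2)/(μ₀R²).
R² + z² = 0.0001277 + 0.000219 = 0.0003467 m²; raised to 3/2 gives 6.46×10⁻⁶ m³.
I = 2 × 3.78×10⁻⁵ × 6.46×10⁻⁶ / (1.26×10⁻⁶ × 0.0001277) = 3.04 A.

I ≈ 3.04 A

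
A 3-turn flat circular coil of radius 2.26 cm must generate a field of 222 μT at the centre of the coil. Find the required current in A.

For an N-turn coil, B = Nμ₀I/(2R) with R = 0.0226 m, so I = 2RB/(Nμ₀) = 2 × 0.0226 × 2.22×10⁻⁴ / (3 × 4π×10⁻⁷) = 2.66 A.

I ≈ 2.66 A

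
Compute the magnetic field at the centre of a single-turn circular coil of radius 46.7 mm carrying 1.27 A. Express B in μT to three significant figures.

B ≈ 17.1 μT

At the centre of a circular loop the Biot–Savart law gives B = μ₀I/(2R).
B = (4π×10⁻⁷ × 1.27) / (2 × 0.0467) = 1.71×10⁻⁵ T.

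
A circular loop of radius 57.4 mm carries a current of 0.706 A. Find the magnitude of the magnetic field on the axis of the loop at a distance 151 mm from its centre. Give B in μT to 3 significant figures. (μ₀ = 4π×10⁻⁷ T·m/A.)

B ≈ 0.347 μT

On the axis of a circular loop, B = μ₀IR² / [2(R²+z²)^(3/2)].
R² + z² = (0.0574)² + (0.151)² = 0.0261 m², and (R²+z²)^(3/2) = 4.22×10⁻³ m³.
B = (4π×10⁻⁷ × 0.706 × 0.003295) / (2 × 4.22×10⁻³) = 3.47×10⁻⁷ T.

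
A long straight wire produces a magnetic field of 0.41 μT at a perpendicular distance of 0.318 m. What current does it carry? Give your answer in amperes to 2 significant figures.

I ≈ 0.65 A

For a long straight wire B = μ₀I/(2πd), so I = 2πdB/μ₀.
I = 2π × 0.318 × 4.10×10⁻⁷ / (4π×10⁻⁷) = 0.652 A.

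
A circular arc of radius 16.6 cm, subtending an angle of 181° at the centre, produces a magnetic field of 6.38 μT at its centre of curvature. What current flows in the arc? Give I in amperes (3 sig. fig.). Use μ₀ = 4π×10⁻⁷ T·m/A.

For a circular arc, B = μ₀Iφ/(4πR) with φ in radians; here φ = 3.159 rad.
So I = 4πRB/(μ₀φ) = 4π × 0.166 × 6.38×10⁻⁶ / (4π×10⁻⁷ × 3.159) = 3.35 A.

I ≈ 3.35 A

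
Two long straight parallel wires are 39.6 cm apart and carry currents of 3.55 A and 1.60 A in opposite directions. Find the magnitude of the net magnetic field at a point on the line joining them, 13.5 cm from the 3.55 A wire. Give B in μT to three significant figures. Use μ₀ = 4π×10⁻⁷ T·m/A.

Each long wire gives B = μ₀I/(2πd). Distances are d₁ = 0.135 m and d₂ = 0.261 m.
B₁ = 5.26×10⁻⁶ T, B₂ = 1.23×10⁻⁶ T.
Between antiparallel currents both contributions point the same way, so they add. B = B₁ + B₂ = 5.26×10⁻⁶ + 1.23×10⁻⁶ = 6.49×10⁻⁶ T.

B ≈ 6.49 μT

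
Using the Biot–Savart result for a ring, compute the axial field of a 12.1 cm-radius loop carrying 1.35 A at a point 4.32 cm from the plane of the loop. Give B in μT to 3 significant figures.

B ≈ 5.86 μT

On the axis of a circular loop, B = μ₀IR² / [2(R²+z²)^(3/2)].
R² + z² = (0.121)² + (0.0432)² = 0.01651 m², and (R²+z²)^(3/2) = 2.12×10⁻³ m³.
B = (4π×10⁻⁷ × 1.35 × 0.01464) / (2 × 2.12×10⁻³) = 5.86×10⁻⁶ T.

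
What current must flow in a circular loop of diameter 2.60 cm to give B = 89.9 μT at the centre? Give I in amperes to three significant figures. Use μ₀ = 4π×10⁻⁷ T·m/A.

I ≈ 1.86 A

At the centre of a circular loop B = μ₀I/(2R), so I = 2RB/μ₀.
With R = 0.013 m, I = 2 × 0.013 × 8.99×10⁻⁵ / (4π×10⁻⁷) = 1.86 A.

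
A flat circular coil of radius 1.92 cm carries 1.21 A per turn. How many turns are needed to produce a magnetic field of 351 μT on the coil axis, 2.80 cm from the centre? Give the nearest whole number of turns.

For an N-turn coil, B = Nμ₀IR²/[2(R²+z²)^(3/2)]. A single turn gives B₁ = 7.16×10⁻⁶ T with R = 0.0192 m, z = 0.028 m.
N = B/B₁ = 3.51×10⁻⁴ / 7.16×10⁻⁶ = 49.01.

N = 49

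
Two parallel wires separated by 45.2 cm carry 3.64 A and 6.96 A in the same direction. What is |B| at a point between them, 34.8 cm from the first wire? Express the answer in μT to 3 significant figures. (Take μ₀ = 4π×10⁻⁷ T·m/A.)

Each long wire gives B = μ₀I/(2πd). Distances are d₁ = 0.348 m and d₂ = 0.104 m.
B₁ = 2.09×10⁻⁶ T, B₂ = 1.34×10⁻⁵ T.
Between parallel currents the two contributions point in opposite directions, so they subtract. B = |B₁ − B₂| = |2.09×10⁻⁶ − 1.34×10⁻⁵| = 1.13×10⁻⁵ T.

B ≈ 11.3 μT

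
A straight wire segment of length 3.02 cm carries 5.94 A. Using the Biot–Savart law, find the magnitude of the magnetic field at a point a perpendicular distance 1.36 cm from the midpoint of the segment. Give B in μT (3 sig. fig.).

B ≈ 64.9 μT

For a finite straight segment, B = (μ₀I/4πd)(sinθ₁ + sinθ₂), where θ₁, θ₂ are the angles from the perpendicular to each end.
The perpendicular from the point meets the wire at its midpoint, so each end is L/2 = 0.0151 m away along the wire.
sinθ₁ = 0.0151/√(0.0151²+0.0136²) = 0.7430; sinθ₂ = 0.0151/√(0.0151²+0.0136²) = 0.7430.
B = (4π×10⁻⁷ × 5.94) / (4π × 0.0136) × (0.7430 + 0.7430) = 6.49×10⁻⁵ T.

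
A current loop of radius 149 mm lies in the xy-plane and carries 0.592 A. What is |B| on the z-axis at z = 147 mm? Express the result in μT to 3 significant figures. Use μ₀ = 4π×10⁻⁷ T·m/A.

On the axis of a circular loop, B = μ₀IR² / [2(R²+z²)^(3/2)].
R² + z² = (0.149)² + (0.147)² = 0.04381 m², and (R²+z²)^(3/2) = 9.17×10⁻³ m³.
B = (4π×10⁻⁷ × 0.592 × 0.0222) / (2 × 9.17×10⁻³) = 9.01×10⁻⁷ T.

B ≈ 0.901 μT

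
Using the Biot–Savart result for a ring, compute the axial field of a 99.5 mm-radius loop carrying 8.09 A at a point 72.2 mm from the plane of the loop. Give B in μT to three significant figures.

B ≈ 27.1 μT

On the axis of a circular loop, B = μ₀IR² / [2(R²+z²)^(3/2)].
R² + z² = (0.0995)² + (0.0722)² = 0.01511 m², and (R²+z²)^(3/2) = 1.86×10⁻³ m³.
B = (4π×10⁻⁷ × 8.09 × 0.0099) / (2 × 1.86×10⁻³) = 2.71×10⁻⁵ T.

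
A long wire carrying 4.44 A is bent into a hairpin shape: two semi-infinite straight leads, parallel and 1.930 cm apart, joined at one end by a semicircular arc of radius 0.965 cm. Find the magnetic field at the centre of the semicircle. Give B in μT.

The semicircular arc contributes B_arc = μ₀I·π/(4πR) = μ₀I/(4R) = 1.45×10⁻⁴ T.
Each semi-infinite lead is at perpendicular distance R = 0.00965 m from the centre, with the perpendicular foot at its near end, so it contributes μ₀I/(4πR); both point the same way, together 9.20×10⁻⁵ T.
Arc and leads all point the same direction: B = 1.45×10⁻⁴ + 9.20×10⁻⁵ = 2.37×10⁻⁴ T.

B ≈ 237 μT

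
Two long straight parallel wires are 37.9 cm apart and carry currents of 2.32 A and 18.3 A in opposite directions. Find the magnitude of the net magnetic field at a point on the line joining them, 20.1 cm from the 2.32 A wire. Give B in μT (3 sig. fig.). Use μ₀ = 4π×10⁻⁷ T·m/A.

Each long wire gives B = μ₀I/(2πd). Distances are d₁ = 0.201 m and d₂ = 0.178 m.
B₁ = 2.31×10⁻⁶ T, B₂ = 2.06×10⁻⁵ T.
Between antiparallel currents both contributions point the same way, so they add. B = B₁ + B₂ = 2.31×10⁻⁶ + 2.06×10⁻⁵ = 2.29×10⁻⁵ T.

B ≈ 22.9 μT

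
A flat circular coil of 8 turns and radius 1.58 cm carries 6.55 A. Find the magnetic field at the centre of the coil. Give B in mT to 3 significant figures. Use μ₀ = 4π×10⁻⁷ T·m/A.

For an N-turn flat coil, B = Nμ₀I/(2R) with R = 0.0158 m.
B = 8 × 2.60×10⁻⁴ T = 2.08×10⁻³ T.

B ≈ 2.08 mT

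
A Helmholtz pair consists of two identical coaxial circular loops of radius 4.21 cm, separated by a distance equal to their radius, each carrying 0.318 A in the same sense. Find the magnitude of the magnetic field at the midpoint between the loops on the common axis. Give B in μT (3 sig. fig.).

Each loop contributes B = μ₀IR²/[2(R²+z²)^(3/2)] on the axis, with z measured from that loop.
Loop 1 (z = 0.02105 m): B₁ = 3.40×10⁻⁶ T. Loop 2 (z = 0.02105 m): B₂ = 3.40×10⁻⁶ T.
The fields add: B = B₁ + B₂ = 6.79×10⁻⁶ T.

B ≈ 6.79 μT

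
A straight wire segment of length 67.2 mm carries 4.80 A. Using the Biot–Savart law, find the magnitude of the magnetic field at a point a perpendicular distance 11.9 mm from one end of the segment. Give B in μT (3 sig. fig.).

For a finite straight segment, B = (μ₀I/4πd)(sinθ₁ + sinθ₂), where θ₁, θ₂ are the angles from the perpendicular to each end.
The perpendicular foot is at one end, so the two end-offsets along the wire are 0 and L = 0.0672 m.
sinθ₁ = 0/√(0²+0.0119²) = 0.0000; sinθ₂ = 0.0672/√(0.0672²+0.0119²) = 0.9847.
B = (4π×10⁻⁷ × 4.80) / (4π × 0.0119) × (0.0000 + 0.9847) = 3.97×10⁻⁵ T.

B ≈ 39.7 μT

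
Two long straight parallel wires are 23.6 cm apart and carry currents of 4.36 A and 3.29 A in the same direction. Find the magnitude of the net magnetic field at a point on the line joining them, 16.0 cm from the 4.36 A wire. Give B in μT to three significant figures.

B ≈ 3.21 μT

Each long wire gives B = μ₀I/(2πd). Distances are d₁ = 0.16 m and d₂ = 0.076 m.
B₁ = 5.45×10⁻⁶ T, B₂ = 8.66×10⁻⁶ T.
Between parallel currents the two contributions point in opposite directions, so they subtract. B = |B₁ − B₂| = |5.45×10⁻⁶ − 8.66×10⁻⁶| = 3.21×10⁻⁶ T.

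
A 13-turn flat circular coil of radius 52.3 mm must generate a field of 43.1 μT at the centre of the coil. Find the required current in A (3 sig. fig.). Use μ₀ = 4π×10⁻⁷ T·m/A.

I ≈ 0.276 A

For an N-turn coil, B = Nμ₀I/(2R) with R = 0.0523 m, so I = 2RB/(Nμ₀) = 2 × 0.0523 × 4.31×10⁻⁵ / (13 × 4π×10⁻⁷) = 0.276 A.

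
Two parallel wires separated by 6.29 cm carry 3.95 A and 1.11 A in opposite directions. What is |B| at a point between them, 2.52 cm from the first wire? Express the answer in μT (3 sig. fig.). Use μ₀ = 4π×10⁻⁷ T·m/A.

Each long wire gives B = μ₀I/(2πd). Distances are d₁ = 0.0252 m and d₂ = 0.0377 m.
B₁ = 3.13×10⁻⁵ T, B₂ = 5.89×10⁻⁶ T.
Between antiparallel currents both contributions point the same way, so they add. B = B₁ + B₂ = 3.13×10⁻⁵ + 5.89×10⁻⁶ = 3.72×10⁻⁵ T.

B ≈ 37.2 μT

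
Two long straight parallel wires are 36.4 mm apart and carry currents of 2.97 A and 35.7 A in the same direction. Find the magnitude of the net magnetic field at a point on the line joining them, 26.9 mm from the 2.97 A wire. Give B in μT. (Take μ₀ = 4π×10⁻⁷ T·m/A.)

B ≈ 729 μT

Each long wire gives B = μ₀I/(2πd). Distances are d₁ = 0.0269 m and d₂ = 0.0095 m.
B₁ = 2.21×10⁻⁵ T, B₂ = 7.52×10⁻⁴ T.
Between parallel currents the two contributions point in opposite directions, so they subtract. B = |B₁ − B₂| = |2.21×10⁻⁵ − 7.52×10⁻⁴| = 7.29×10⁻⁴ T.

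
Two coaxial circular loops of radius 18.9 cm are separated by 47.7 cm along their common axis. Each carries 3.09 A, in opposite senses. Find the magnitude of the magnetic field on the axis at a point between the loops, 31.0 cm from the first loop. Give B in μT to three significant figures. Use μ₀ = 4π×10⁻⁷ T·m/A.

B ≈ 2.87 μT

Each loop contributes B = μ₀IR²/[2(R²+z²)^(3/2)] on the axis, with z measured from that loop.
Loop 1 (z = 0.31 m): B₁ = 1.45×10⁻⁶ T. Loop 2 (z = 0.167 m): B₂ = 4.32×10⁻⁶ T.
The fields oppose: B = |B₁ − B₂| = 2.87×10⁻⁶ T.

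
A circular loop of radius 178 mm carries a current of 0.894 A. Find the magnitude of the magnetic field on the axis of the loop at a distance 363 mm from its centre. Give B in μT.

B ≈ 0.269 μT

On the axis of a circular loop, B = μ₀IR² / [2(R²+z²)^(3/2)].
R² + z² = (0.178)² + (0.363)² = 0.1635 m², and (R²+z²)^(3/2) = 6.61×10⁻² m³.
B = (4π×10⁻⁷ × 0.894 × 0.03168) / (2 × 6.61×10⁻²) = 2.69×10⁻⁷ T.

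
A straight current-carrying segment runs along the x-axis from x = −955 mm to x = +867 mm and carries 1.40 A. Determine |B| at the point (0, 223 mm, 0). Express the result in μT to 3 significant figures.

B ≈ 1.22 μT

For a finite straight segment, B = (μ₀I/4πd)(sinθ₁ + sinθ₂), where θ₁, θ₂ are the angles from the perpendicular to each end.
The perpendicular distance is d = 0.223 m; the end-offsets along the wire are a = 0.955 m and b = 0.867 m.
sinθ₁ = 0.955/√(0.955²+0.223²) = 0.9738; sinθ₂ = 0.867/√(0.867²+0.223²) = 0.9685.
B = (4π×10⁻⁷ × 1.40) / (4π × 0.223) × (0.9738 + 0.9685) = 1.22×10⁻⁶ T.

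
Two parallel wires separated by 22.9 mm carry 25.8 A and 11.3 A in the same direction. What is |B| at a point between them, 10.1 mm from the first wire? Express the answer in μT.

B ≈ 334 μT

Each long wire gives B = μ₀I/(2πd). Distances are d₁ = 0.0101 m and d₂ = 0.0128 m.
B₁ = 5.11×10⁻⁴ T, B₂ = 1.77×10⁻⁴ T.
Between parallel currents the two contributions point in opposite directions, so they subtract. B = |B₁ − B₂| = |5.11×10⁻⁴ − 1.77×10⁻⁴| = 3.34×10⁻⁴ T.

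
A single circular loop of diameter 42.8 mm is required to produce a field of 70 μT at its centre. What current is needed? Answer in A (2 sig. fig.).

I ≈ 2.4 A

At the centre of a circular loop B = μ₀I/(2R), so I = 2RB/μ₀.
With R = 0.0214 m, I = 2 × 0.0214 × 7.00×10⁻⁵ / (4π×10⁻⁷) = 2.38 A.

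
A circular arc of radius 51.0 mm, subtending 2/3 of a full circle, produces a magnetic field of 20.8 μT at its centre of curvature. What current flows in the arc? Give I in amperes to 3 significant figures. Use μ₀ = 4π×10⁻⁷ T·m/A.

I ≈ 2.53 A

For a circular arc, B = μ₀Iφ/(4πR) with φ in radians; here φ = 4.189 rad.
So I = 4πRB/(μ₀φ) = 4π × 0.051 × 2.08×10⁻⁵ / (4π×10⁻⁷ × 4.189) = 2.53 A.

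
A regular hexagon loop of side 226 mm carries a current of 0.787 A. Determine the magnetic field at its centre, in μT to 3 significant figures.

Each side is a finite straight segment at perpendicular distance d = a/(2 tan(π/6)) = 0.1957 m from the centre, with end-angles ±π/6.
One side contributes B₁ = (μ₀I/4πd)·2 sin(π/6) = 4.02×10⁻⁷ T.
All 6 sides add in the same direction: B = 6 × 4.02×10⁻⁷ = 2.41×10⁻⁶ T.

B ≈ 2.41 μT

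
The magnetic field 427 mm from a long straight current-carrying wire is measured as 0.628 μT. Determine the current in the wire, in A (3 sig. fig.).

For a long straight wire B = μ₀I/(2πd), so I = 2πdB/μ₀.
I = 2π × 0.427 × 6.28×10⁻⁷ / (4π×10⁻⁷) = 1.34 A.

I ≈ 1.34 A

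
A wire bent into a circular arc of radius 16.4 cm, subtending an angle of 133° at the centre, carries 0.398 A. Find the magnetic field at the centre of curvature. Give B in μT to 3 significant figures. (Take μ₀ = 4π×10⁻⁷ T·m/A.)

The Biot–Savart field of a circular arc at its centre is B = μ₀Iφ/(4πR), with φ = 2.321 rad.
B = (4π×10⁻⁷ × 0.398 × 2.321) / (4π × 0.164) = 5.63×10⁻⁷ T.

B ≈ 0.563 μT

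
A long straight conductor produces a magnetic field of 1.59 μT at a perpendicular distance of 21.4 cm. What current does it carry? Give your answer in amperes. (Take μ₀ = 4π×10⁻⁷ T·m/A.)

I ≈ 1.70 A

For a long straight wire B = μ₀I/(2πd), so I = 2πdB/μ₀.
I = 2π × 0.214 × 1.59×10⁻⁶ / (4π×10⁻⁷) = 1.70 A.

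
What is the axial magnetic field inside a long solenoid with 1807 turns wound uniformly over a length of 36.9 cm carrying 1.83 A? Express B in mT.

Inside a long solenoid, B = μ₀nI with n = 4897 turns/m.
B = 4π×10⁻⁷ × 4897 × 1.83 = 1.13×10⁻² T.

B ≈ 11.3 mT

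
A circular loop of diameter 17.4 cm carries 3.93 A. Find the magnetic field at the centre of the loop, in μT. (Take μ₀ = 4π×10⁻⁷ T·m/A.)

At the centre of a circular loop the Biot–Savart law gives B = μ₀I/(2R) (so R = 0.087 m).
B = (4π×10⁻⁷ × 3.93) / (2 × 0.087) = 2.84×10⁻⁵ T.

B ≈ 28.4 μT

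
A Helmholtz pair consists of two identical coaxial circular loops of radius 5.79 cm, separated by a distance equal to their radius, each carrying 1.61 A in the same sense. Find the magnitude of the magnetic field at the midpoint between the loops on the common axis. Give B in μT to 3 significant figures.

B ≈ 25.0 μT

Each loop contributes B = μ₀IR²/[2(R²+z²)^(3/2)] on the axis, with z measured from that loop.
Loop 1 (z = 0.02895 m): B₁ = 1.25×10⁻⁵ T. Loop 2 (z = 0.02895 m): B₂ = 1.25×10⁻⁵ T.
The fields add: B = B₁ + B₂ = 2.50×10⁻⁵ T.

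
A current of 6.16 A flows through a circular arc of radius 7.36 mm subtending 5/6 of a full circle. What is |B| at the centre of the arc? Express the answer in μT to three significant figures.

B ≈ 438 μT

The Biot–Savart field of a circular arc at its centre is B = μ₀Iφ/(4πR), with φ = 5.236 rad.
B = (4π×10⁻⁷ × 6.16 × 5.236) / (4π × 0.00736) = 4.38×10⁻⁴ T.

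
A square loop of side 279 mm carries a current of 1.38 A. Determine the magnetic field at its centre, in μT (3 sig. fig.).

B ≈ 5.60 μT

Each side is a finite straight segment at perpendicular distance d = a/(2 tan(π/4)) = 0.1395 m from the centre, with end-angles ±π/4.
One side contributes B₁ = (μ₀I/4πd)·2 sin(π/4) = 1.40×10⁻⁶ T.
All 4 sides add in the same direction: B = 4 × 1.40×10⁻⁶ = 5.60×10⁻⁶ T.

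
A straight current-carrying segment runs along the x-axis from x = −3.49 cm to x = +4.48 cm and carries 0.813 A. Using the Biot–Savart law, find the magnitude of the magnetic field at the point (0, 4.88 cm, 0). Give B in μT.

For a finite straight segment, B = (μ₀I/4πd)(sinθ₁ + sinθ₂), where θ₁, θ₂ are the angles from the perpendicular to each end.
The perpendicular distance is d = 0.0488 m; the end-offsets along the wire are a = 0.0349 m and b = 0.0448 m.
sinθ₁ = 0.0349/√(0.0349²+0.0488²) = 0.5817; sinθ₂ = 0.0448/√(0.0448²+0.0488²) = 0.6763.
B = (4π×10⁻⁷ × 0.813) / (4π × 0.0488) × (0.5817 + 0.6763) = 2.10×10⁻⁶ T.

B ≈ 2.10 μT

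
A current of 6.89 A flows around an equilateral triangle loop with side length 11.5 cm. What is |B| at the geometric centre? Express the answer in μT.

B ≈ 108 μT

Each side is a finite straight segment at perpendicular distance d = a/(2 tan(π/3)) = 0.0332 m from the centre, with end-angles ±π/3.
One side contributes B₁ = (μ₀I/4πd)·2 sin(π/3) = 3.59×10⁻⁵ T.
All 3 sides add in the same direction: B = 3 × 3.59×10⁻⁵ = 1.08×10⁻⁴ T.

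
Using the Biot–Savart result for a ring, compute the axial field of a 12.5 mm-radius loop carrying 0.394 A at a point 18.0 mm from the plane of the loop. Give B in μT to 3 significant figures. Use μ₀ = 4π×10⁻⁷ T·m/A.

B ≈ 3.68 μT

On the axis of a circular loop, B = μ₀IR² / [2(R²+z²)^(3/2)].
R² + z² = (0.0125)² + (0.018)² = 0.0004803 m², and (R²+z²)^(3/2) = 1.05×10⁻⁵ m³.
B = (4π×10⁻⁷ × 0.394 × 0.0001563) / (2 × 1.05×10⁻⁵) = 3.68×10⁻⁶ T.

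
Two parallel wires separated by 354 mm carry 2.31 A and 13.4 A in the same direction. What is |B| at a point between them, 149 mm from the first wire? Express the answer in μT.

Each long wire gives B = μ₀I/(2πd). Distances are d₁ = 0.149 m and d₂ = 0.205 m.
B₁ = 3.10×10⁻⁶ T, B₂ = 1.31×10⁻⁵ T.
Between parallel currents the two contributions point in opposite directions, so they subtract. B = |B₁ − B₂| = |3.10×10⁻⁶ − 1.31×10⁻⁵| = 9.97×10⁻⁶ T.

B ≈ 9.97 μT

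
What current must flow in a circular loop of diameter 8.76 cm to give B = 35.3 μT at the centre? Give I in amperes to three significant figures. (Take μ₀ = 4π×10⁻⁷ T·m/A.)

At the centre of a circular loop B = μ₀I/(2R), so I = 2RB/μ₀.
With R = 0.0438 m, I = 2 × 0.0438 × 3.53×10⁻⁵ / (4π×10⁻⁷) = 2.46 A.

I ≈ 2.46 A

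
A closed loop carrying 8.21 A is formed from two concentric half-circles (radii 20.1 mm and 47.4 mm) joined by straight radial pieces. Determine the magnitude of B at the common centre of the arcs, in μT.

B ≈ 73.9 μT

The radial connectors point toward the centre, so dl × r̂ = 0 and they contribute nothing.
Each semicircle gives μ₀I/(4R): inner arc 1.28×10⁻⁴ T, outer arc 5.44×10⁻⁵ T.
The two arcs carry current in opposite angular senses, so their fields oppose: B = |1.28×10⁻⁴ − 5.44×10⁻⁵| = 7.39×10⁻⁵ T.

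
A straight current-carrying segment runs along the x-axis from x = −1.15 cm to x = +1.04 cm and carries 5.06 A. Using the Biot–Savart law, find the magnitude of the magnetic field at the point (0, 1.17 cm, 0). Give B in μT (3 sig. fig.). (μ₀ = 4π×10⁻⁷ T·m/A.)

For a finite straight segment, B = (μ₀I/4πd)(sinθ₁ + sinθ₂), where θ₁, θ₂ are the angles from the perpendicular to each end.
The perpendicular distance is d = 0.0117 m; the end-offsets along the wire are a = 0.0115 m and b = 0.0104 m.
sinθ₁ = 0.0115/√(0.0115²+0.0117²) = 0.7010; sinθ₂ = 0.0104/√(0.0104²+0.0117²) = 0.6644.
B = (4π×10⁻⁷ × 5.06) / (4π × 0.0117) × (0.7010 + 0.6644) = 5.90×10⁻⁵ T.

B ≈ 59.0 μT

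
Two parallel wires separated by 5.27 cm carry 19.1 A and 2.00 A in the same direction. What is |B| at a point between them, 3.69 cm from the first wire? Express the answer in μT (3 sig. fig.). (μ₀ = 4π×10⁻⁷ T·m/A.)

Each long wire gives B = μ₀I/(2πd). Distances are d₁ = 0.0369 m and d₂ = 0.0158 m.
B₁ = 1.04×10⁻⁴ T, B₂ = 2.53×10⁻⁵ T.
Between parallel currents the two contributions point in opposite directions, so they subtract. B = |B₁ − B₂| = |1.04×10⁻⁴ − 2.53×10⁻⁵| = 7.82×10⁻⁵ T.

B ≈ 78.2 μT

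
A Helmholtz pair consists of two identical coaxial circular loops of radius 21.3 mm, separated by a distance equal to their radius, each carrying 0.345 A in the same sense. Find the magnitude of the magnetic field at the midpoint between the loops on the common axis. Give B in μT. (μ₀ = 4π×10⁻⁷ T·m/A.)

B ≈ 14.6 μT

Each loop contributes B = μ₀IR²/[2(R²+z²)^(3/2)] on the axis, with z measured from that loop.
Loop 1 (z = 0.01065 m): B₁ = 7.28×10⁻⁶ T. Loop 2 (z = 0.01065 m): B₂ = 7.28×10⁻⁶ T.
The fields add: B = B₁ + B₂ = 1.46×10⁻⁵ T.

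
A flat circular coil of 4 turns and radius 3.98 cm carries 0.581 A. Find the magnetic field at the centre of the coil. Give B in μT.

B ≈ 36.7 μT

For an N-turn flat coil, B = Nμ₀I/(2R) with R = 0.0398 m.
B = 4 × 9.17×10⁻⁶ T = 3.67×10⁻⁵ T.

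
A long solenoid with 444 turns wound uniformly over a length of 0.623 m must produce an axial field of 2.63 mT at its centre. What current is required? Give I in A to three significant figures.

I ≈ 2.94 A

Inside a long solenoid B = μ₀nI with n = 712.7 m⁻¹, so I = B/(μ₀n).
I = 2.63×10⁻³ / (4π×10⁻⁷ × 712.7) = 2.94 A.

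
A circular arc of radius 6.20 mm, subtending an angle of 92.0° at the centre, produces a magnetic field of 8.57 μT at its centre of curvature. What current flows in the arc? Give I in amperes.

I ≈ 0.331 A

For a circular arc, B = μ₀Iφ/(4πR) with φ in radians; here φ = 1.606 rad.
So I = 4πRB/(μ₀φ) = 4π × 0.0062 × 8.57×10⁻⁶ / (4π×10⁻⁷ × 1.606) = 0.331 A.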